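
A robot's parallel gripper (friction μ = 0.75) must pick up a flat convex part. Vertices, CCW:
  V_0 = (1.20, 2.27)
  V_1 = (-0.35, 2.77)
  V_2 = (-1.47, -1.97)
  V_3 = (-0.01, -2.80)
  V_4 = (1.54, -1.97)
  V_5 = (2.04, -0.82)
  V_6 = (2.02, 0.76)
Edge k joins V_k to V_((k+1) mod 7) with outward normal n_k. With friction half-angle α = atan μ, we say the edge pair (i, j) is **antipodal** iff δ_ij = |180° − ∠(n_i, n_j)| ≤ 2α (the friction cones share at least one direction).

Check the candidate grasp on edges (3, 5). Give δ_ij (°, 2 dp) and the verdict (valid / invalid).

δ = 117.44°, invalid

α = atan 0.75 = 36.87°;  2α = 73.74°
edge 3: e_3 = (+1.55, +0.83);  n_3 = (+0.4721, -0.8816)
edge 5: e_5 = (-0.02, +1.58);  n_5 = (+0.9999, +0.0127)
∠(n_3, n_5) = 62.56°
δ = |180° − 62.56°| = 117.44°
117.44° > 2α = 73.74°  →  invalid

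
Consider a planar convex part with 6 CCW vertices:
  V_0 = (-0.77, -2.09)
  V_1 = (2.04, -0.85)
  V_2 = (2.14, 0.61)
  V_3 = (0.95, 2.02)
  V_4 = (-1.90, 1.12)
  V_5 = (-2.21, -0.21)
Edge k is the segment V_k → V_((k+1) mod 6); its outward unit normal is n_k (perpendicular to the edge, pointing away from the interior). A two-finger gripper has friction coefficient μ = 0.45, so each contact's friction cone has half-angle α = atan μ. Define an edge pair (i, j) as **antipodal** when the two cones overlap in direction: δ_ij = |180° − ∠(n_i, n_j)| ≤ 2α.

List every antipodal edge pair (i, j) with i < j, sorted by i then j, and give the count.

count = 4; pairs: (0,3), (1,4), (1,5), (2,5)

α = atan 0.45 = 24.23°;  2α = 48.46°
n_0 = (+0.4037, -0.9149)
n_1 = (+0.9977, -0.0683)
n_2 = (+0.7642, +0.6450)
n_3 = (-0.3011, +0.9536)
n_4 = (-0.9739, +0.2270)
n_5 = (-0.7939, -0.6081)
  (0,1): δ = 117.73°  ·
  (0,2): δ = 73.65°  ·
  (0,3): δ = 6.29°  ✓
  (0,4): δ = 53.07°  ·
  (0,5): δ = 103.64°  ·
  (1,2): δ = 135.92°  ·
  (1,3): δ = 68.56°  ·
  (1,4): δ = 9.20°  ✓
  (1,5): δ = 41.37°  ✓
  (2,3): δ = 112.64°  ·
  (2,4): δ = 53.28°  ·
  (2,5): δ = 2.71°  ✓
  (3,4): δ = 120.65°  ·
  (3,5): δ = 70.07°  ·
  (4,5): δ = 129.43°  ·
antipodal pairs: 4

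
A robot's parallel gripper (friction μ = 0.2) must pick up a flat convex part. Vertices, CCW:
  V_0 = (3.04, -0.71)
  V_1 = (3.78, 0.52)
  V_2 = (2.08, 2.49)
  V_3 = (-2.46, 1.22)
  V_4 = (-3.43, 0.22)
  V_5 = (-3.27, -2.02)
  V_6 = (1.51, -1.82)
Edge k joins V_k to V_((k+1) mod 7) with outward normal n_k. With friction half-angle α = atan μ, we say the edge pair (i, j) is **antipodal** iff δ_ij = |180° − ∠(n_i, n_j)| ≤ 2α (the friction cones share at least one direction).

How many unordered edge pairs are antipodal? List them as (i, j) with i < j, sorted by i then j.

α = atan 0.2 = 11.31°;  2α = 22.62°
n_0 = (+0.8569, -0.5155)
n_1 = (+0.7571, +0.6533)
n_2 = (-0.2694, +0.9630)
n_3 = (-0.7178, +0.6963)
n_4 = (-0.9975, -0.0712)
n_5 = (+0.0418, -0.9991)
n_6 = (+0.5872, -0.8094)
  (0,1): δ = 108.18°  ·
  (0,2): δ = 43.34°  ·
  (0,3): δ = 13.10°  ✓
  (0,4): δ = 35.12°  ·
  (0,5): δ = 123.43°  ·
  (0,6): δ = 156.99°  ·
  (1,2): δ = 115.16°  ·
  (1,3): δ = 84.92°  ·
  (1,4): δ = 36.71°  ·
  (1,5): δ = 51.60°  ·
  (1,6): δ = 85.17°  ·
  (2,3): δ = 149.76°  ·
  (2,4): δ = 101.54°  ·
  (2,5): δ = 13.23°  ✓
  (2,6): δ = 20.33°  ✓
  (3,4): δ = 131.79°  ·
  (3,5): δ = 43.48°  ·
  (3,6): δ = 9.91°  ✓
  (4,5): δ = 91.69°  ·
  (4,6): δ = 58.13°  ·
  (5,6): δ = 146.44°  ·
antipodal pairs: 4

count = 4; pairs: (0,3), (2,5), (2,6), (3,6)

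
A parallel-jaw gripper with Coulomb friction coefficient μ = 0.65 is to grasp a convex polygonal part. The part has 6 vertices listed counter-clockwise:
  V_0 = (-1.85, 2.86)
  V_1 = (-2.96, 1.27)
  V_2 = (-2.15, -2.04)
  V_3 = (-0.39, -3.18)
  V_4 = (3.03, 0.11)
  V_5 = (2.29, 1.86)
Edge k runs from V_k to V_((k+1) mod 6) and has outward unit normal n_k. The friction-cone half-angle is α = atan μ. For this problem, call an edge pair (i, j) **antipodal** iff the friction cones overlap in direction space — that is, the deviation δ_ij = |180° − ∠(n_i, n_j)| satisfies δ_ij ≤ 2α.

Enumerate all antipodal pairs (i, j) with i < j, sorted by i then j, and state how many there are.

count = 8; pairs: (0,3), (0,4), (1,3), (1,4), (1,5), (2,4), (2,5), (3,5)

α = atan 0.65 = 33.02°;  2α = 66.05°
n_0 = (-0.8200, +0.5724)
n_1 = (-0.9713, -0.2377)
n_2 = (-0.5436, -0.8393)
n_3 = (+0.6933, -0.7207)
n_4 = (+0.9210, +0.3895)
n_5 = (+0.2348, +0.9720)
  (0,1): δ = 131.33°  ·
  (0,2): δ = 88.01°  ·
  (0,3): δ = 11.19°  ✓
  (0,4): δ = 57.84°  ✓
  (0,5): δ = 111.34°  ·
  (1,2): δ = 136.68°  ·
  (1,3): δ = 59.86°  ✓
  (1,4): δ = 9.17°  ✓
  (1,5): δ = 62.67°  ✓
  (2,3): δ = 103.18°  ·
  (2,4): δ = 34.15°  ✓
  (2,5): δ = 19.35°  ✓
  (3,4): δ = 110.97°  ·
  (3,5): δ = 57.47°  ✓
  (4,5): δ = 126.50°  ·
antipodal pairs: 8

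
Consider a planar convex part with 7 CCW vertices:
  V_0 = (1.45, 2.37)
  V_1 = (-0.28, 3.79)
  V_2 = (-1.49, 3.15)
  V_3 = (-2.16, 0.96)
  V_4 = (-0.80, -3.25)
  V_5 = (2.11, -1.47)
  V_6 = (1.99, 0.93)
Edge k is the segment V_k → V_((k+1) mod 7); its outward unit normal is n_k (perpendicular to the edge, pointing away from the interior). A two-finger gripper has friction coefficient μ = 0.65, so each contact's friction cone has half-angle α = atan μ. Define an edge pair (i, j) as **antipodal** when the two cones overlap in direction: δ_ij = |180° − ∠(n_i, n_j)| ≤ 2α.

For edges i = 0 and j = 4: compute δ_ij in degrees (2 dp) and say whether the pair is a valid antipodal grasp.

α = atan 0.65 = 33.02°;  2α = 66.05°
edge 0: e_0 = (-1.73, +1.42);  n_0 = (+0.6345, +0.7730)
edge 4: e_4 = (+2.91, +1.78);  n_4 = (+0.5218, -0.8531)
∠(n_0, n_4) = 109.17°
δ = |180° − 109.17°| = 70.83°
70.83° > 2α = 66.05°  →  invalid

δ = 70.83°, invalid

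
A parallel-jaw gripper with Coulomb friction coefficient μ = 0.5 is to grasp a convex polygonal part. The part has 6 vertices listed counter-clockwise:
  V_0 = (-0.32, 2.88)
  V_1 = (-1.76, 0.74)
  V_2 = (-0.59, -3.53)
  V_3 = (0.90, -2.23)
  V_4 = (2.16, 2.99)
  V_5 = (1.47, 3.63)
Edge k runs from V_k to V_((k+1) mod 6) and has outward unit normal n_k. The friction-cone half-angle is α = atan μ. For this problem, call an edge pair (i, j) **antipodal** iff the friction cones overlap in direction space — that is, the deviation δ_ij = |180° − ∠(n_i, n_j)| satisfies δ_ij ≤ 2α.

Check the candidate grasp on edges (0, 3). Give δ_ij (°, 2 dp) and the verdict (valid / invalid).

δ = 20.37°, valid

α = atan 0.5 = 26.57°;  2α = 53.13°
edge 0: e_0 = (-1.44, -2.14);  n_0 = (-0.8297, +0.5583)
edge 3: e_3 = (+1.26, +5.22);  n_3 = (+0.9721, -0.2346)
∠(n_0, n_3) = 159.63°
δ = |180° − 159.63°| = 20.37°
20.37° ≤ 2α = 53.13°  →  valid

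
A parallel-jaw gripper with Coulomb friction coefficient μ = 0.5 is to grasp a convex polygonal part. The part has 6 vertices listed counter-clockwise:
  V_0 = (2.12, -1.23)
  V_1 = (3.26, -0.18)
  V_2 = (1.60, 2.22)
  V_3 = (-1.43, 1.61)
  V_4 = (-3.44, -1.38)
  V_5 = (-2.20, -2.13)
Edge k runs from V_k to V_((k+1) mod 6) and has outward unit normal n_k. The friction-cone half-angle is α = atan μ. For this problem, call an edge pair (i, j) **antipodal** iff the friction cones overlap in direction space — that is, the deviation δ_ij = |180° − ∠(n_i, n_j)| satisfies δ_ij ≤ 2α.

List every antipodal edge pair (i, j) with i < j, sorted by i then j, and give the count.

α = atan 0.5 = 26.57°;  2α = 53.13°
n_0 = (+0.6775, -0.7355)
n_1 = (+0.8224, +0.5689)
n_2 = (-0.1974, +0.9803)
n_3 = (-0.8299, +0.5579)
n_4 = (-0.5175, -0.8557)
n_5 = (+0.2040, -0.9790)
  (0,1): δ = 97.98°  ·
  (0,2): δ = 31.26°  ✓
  (0,3): δ = 13.44°  ✓
  (0,4): δ = 106.19°  ·
  (0,5): δ = 149.12°  ·
  (1,2): δ = 113.29°  ·
  (1,3): δ = 68.58°  ·
  (1,4): δ = 24.16°  ✓
  (1,5): δ = 67.10°  ·
  (2,3): δ = 135.29°  ·
  (2,4): δ = 42.55°  ✓
  (2,5): δ = 0.39°  ✓
  (3,4): δ = 87.26°  ·
  (3,5): δ = 44.32°  ✓
  (4,5): δ = 137.06°  ·
antipodal pairs: 6

count = 6; pairs: (0,2), (0,3), (1,4), (2,4), (2,5), (3,5)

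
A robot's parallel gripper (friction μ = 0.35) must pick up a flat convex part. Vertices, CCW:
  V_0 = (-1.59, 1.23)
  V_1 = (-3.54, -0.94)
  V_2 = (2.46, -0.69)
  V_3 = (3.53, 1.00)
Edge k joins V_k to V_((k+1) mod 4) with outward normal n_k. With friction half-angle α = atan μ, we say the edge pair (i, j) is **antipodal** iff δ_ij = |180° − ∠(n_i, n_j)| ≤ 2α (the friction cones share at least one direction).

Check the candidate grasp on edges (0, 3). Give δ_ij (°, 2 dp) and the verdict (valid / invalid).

δ = 129.37°, invalid

α = atan 0.35 = 19.29°;  2α = 38.58°
edge 0: e_0 = (-1.95, -2.17);  n_0 = (-0.7438, +0.6684)
edge 3: e_3 = (-5.12, +0.23);  n_3 = (+0.0449, +0.9990)
∠(n_0, n_3) = 50.63°
δ = |180° − 50.63°| = 129.37°
129.37° > 2α = 38.58°  →  invalid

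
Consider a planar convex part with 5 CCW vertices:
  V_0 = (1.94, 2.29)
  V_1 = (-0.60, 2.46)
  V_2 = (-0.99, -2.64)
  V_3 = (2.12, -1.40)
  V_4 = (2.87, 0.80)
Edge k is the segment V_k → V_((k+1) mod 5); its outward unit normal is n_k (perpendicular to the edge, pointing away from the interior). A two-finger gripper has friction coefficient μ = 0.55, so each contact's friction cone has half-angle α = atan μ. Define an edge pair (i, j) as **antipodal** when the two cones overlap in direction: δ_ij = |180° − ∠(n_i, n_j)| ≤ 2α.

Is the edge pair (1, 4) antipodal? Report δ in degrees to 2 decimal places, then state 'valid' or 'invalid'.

δ = 36.34°, valid

α = atan 0.55 = 28.81°;  2α = 57.62°
edge 1: e_1 = (-0.39, -5.10);  n_1 = (-0.9971, +0.0762)
edge 4: e_4 = (-0.93, +1.49);  n_4 = (+0.8483, +0.5295)
∠(n_1, n_4) = 143.66°
δ = |180° − 143.66°| = 36.34°
36.34° ≤ 2α = 57.62°  →  valid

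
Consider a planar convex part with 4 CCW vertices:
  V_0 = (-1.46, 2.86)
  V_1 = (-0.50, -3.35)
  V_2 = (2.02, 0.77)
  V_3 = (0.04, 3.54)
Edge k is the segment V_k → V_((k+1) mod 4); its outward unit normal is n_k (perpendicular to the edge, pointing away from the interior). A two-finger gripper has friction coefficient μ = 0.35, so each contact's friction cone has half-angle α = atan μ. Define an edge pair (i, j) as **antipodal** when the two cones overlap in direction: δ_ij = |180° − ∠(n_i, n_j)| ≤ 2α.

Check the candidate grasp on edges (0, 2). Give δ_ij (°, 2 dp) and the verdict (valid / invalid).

δ = 26.77°, valid

α = atan 0.35 = 19.29°;  2α = 38.58°
edge 0: e_0 = (+0.96, -6.21);  n_0 = (-0.9883, -0.1528)
edge 2: e_2 = (-1.98, +2.77);  n_2 = (+0.8135, +0.5815)
∠(n_0, n_2) = 153.23°
δ = |180° − 153.23°| = 26.77°
26.77° ≤ 2α = 38.58°  →  valid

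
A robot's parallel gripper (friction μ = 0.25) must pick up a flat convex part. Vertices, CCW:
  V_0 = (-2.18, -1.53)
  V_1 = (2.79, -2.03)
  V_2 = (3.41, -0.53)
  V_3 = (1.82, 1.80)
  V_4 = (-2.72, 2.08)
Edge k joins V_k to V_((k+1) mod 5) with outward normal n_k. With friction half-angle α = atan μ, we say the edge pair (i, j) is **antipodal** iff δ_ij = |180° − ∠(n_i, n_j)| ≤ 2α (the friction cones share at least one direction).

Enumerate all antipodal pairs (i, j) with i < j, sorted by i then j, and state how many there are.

count = 2; pairs: (0,3), (2,4)

α = atan 0.25 = 14.04°;  2α = 28.07°
n_0 = (-0.1001, -0.9950)
n_1 = (+0.9242, -0.3820)
n_2 = (+0.8260, +0.5637)
n_3 = (+0.0616, +0.9981)
n_4 = (-0.9890, -0.1479)
  (0,1): δ = 106.71°  ·
  (0,2): δ = 49.95°  ·
  (0,3): δ = 2.22°  ✓
  (0,4): δ = 104.25°  ·
  (1,2): δ = 123.23°  ·
  (1,3): δ = 71.07°  ·
  (1,4): δ = 30.96°  ·
  (2,3): δ = 127.84°  ·
  (2,4): δ = 25.80°  ✓
  (3,4): δ = 77.96°  ·
antipodal pairs: 2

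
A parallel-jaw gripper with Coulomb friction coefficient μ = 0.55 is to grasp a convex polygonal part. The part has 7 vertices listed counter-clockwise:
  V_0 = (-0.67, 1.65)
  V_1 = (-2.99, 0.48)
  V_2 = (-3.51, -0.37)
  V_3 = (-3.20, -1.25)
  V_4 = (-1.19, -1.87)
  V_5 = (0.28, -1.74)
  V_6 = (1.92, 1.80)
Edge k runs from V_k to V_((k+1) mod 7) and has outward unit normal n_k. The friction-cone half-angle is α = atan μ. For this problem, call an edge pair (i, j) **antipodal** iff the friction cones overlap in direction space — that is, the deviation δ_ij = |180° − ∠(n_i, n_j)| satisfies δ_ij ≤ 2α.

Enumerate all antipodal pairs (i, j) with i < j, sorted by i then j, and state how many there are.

α = atan 0.55 = 28.81°;  2α = 57.62°
n_0 = (-0.4503, +0.8929)
n_1 = (-0.8530, +0.5219)
n_2 = (-0.9432, -0.3323)
n_3 = (-0.2948, -0.9556)
n_4 = (+0.0881, -0.9961)
n_5 = (+0.9074, -0.4204)
n_6 = (-0.0578, +0.9983)
  (0,1): δ = 148.22°  ·
  (0,2): δ = 97.36°  ·
  (0,3): δ = 43.91°  ✓
  (0,4): δ = 21.71°  ✓
  (0,5): δ = 38.38°  ✓
  (0,6): δ = 156.55°  ·
  (1,2): δ = 129.14°  ·
  (1,3): δ = 75.69°  ·
  (1,4): δ = 53.49°  ✓
  (1,5): δ = 6.60°  ✓
  (1,6): δ = 124.77°  ·
  (2,3): δ = 126.55°  ·
  (2,4): δ = 104.35°  ·
  (2,5): δ = 44.26°  ✓
  (2,6): δ = 73.91°  ·
  (3,4): δ = 157.80°  ·
  (3,5): δ = 97.71°  ·
  (3,6): δ = 20.46°  ✓
  (4,5): δ = 119.91°  ·
  (4,6): δ = 1.74°  ✓
  (5,6): δ = 61.83°  ·
antipodal pairs: 8

count = 8; pairs: (0,3), (0,4), (0,5), (1,4), (1,5), (2,5), (3,6), (4,6)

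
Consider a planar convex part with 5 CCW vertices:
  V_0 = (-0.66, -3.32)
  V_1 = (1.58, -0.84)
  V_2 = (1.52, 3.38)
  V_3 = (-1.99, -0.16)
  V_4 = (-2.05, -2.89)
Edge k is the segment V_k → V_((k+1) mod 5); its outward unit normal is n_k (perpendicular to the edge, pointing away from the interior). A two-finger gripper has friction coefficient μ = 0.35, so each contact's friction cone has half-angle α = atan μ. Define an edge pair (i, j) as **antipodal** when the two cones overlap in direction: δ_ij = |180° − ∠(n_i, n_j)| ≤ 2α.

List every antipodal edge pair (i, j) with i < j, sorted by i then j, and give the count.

count = 2; pairs: (0,2), (1,3)

α = atan 0.35 = 19.29°;  2α = 38.58°
n_0 = (+0.7421, -0.6703)
n_1 = (+0.9999, +0.0142)
n_2 = (-0.7101, +0.7041)
n_3 = (-0.9998, +0.0220)
n_4 = (-0.2955, -0.9553)
  (0,1): δ = 137.10°  ·
  (0,2): δ = 2.67°  ✓
  (0,3): δ = 40.83°  ·
  (0,4): δ = 114.90°  ·
  (1,2): δ = 45.57°  ·
  (1,3): δ = 2.07°  ✓
  (1,4): δ = 72.00°  ·
  (2,3): δ = 136.50°  ·
  (2,4): δ = 62.43°  ·
  (3,4): δ = 105.93°  ·
antipodal pairs: 2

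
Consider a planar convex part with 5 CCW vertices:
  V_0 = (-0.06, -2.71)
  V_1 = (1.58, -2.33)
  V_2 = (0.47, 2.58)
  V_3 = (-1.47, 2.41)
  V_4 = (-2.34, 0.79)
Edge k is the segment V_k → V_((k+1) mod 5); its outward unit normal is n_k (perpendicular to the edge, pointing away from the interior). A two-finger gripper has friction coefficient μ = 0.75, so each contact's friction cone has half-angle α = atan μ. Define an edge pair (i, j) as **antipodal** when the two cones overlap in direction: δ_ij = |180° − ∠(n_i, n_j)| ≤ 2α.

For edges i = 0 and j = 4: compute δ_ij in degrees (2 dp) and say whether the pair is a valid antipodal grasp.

δ = 110.04°, invalid

α = atan 0.75 = 36.87°;  2α = 73.74°
edge 0: e_0 = (+1.64, +0.38);  n_0 = (+0.2257, -0.9742)
edge 4: e_4 = (+2.28, -3.50);  n_4 = (-0.8379, -0.5458)
∠(n_0, n_4) = 69.96°
δ = |180° − 69.96°| = 110.04°
110.04° > 2α = 73.74°  →  invalid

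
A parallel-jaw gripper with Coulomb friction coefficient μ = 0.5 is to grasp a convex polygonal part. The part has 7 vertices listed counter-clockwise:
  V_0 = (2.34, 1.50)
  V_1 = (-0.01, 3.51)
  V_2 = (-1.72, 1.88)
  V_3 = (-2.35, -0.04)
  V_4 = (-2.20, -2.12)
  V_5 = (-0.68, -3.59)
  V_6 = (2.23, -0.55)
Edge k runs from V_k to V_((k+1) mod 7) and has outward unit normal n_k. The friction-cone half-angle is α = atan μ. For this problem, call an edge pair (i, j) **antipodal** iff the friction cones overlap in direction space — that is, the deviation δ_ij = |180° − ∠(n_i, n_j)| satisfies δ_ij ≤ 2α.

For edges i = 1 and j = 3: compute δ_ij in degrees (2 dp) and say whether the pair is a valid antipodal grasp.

α = atan 0.5 = 26.57°;  2α = 53.13°
edge 1: e_1 = (-1.71, -1.63);  n_1 = (-0.6900, +0.7238)
edge 3: e_3 = (+0.15, -2.08);  n_3 = (-0.9974, -0.0719)
∠(n_1, n_3) = 50.50°
δ = |180° − 50.50°| = 129.50°
129.50° > 2α = 53.13°  →  invalid

δ = 129.50°, invalid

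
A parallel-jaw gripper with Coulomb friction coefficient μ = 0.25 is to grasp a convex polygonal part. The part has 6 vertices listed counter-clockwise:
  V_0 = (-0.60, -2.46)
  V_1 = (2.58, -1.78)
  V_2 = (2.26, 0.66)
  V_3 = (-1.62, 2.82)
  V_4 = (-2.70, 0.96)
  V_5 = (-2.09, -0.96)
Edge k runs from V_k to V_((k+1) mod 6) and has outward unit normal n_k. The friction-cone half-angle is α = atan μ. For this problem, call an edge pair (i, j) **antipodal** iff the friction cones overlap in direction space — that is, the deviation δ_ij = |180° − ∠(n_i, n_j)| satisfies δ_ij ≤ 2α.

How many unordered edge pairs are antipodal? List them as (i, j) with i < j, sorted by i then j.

count = 2; pairs: (1,4), (2,5)

α = atan 0.25 = 14.04°;  2α = 28.07°
n_0 = (+0.2091, -0.9779)
n_1 = (+0.9915, +0.1300)
n_2 = (+0.4864, +0.8737)
n_3 = (-0.8648, +0.5021)
n_4 = (-0.9531, -0.3028)
n_5 = (-0.7095, -0.7047)
  (0,1): δ = 94.60°  ·
  (0,2): δ = 41.17°  ·
  (0,3): δ = 47.79°  ·
  (0,4): δ = 95.56°  ·
  (0,5): δ = 122.74°  ·
  (1,2): δ = 126.58°  ·
  (1,3): δ = 37.61°  ·
  (1,4): δ = 10.15°  ✓
  (1,5): δ = 37.34°  ·
  (2,3): δ = 91.04°  ·
  (2,4): δ = 43.27°  ·
  (2,5): δ = 16.09°  ✓
  (3,4): δ = 132.23°  ·
  (3,5): δ = 105.05°  ·
  (4,5): δ = 152.82°  ·
antipodal pairs: 2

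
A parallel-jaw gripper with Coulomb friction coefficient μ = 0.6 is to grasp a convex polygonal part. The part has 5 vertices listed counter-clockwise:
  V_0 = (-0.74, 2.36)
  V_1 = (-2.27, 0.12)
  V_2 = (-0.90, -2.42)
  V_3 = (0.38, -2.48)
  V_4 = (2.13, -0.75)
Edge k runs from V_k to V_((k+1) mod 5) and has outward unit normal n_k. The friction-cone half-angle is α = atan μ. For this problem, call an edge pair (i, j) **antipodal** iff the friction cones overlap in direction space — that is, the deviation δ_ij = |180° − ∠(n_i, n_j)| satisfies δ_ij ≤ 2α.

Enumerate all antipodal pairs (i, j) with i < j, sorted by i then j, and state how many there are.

α = atan 0.6 = 30.96°;  2α = 61.93°
n_0 = (-0.8258, +0.5640)
n_1 = (-0.8801, -0.4747)
n_2 = (-0.0468, -0.9989)
n_3 = (+0.7030, -0.7112)
n_4 = (+0.7349, +0.6782)
  (0,1): δ = 117.32°  ·
  (0,2): δ = 58.35°  ✓
  (0,3): δ = 10.99°  ✓
  (0,4): δ = 77.04°  ·
  (1,2): δ = 121.02°  ·
  (1,3): δ = 73.67°  ·
  (1,4): δ = 14.36°  ✓
  (2,3): δ = 132.65°  ·
  (2,4): δ = 44.61°  ✓
  (3,4): δ = 91.97°  ·
antipodal pairs: 4

count = 4; pairs: (0,2), (0,3), (1,4), (2,4)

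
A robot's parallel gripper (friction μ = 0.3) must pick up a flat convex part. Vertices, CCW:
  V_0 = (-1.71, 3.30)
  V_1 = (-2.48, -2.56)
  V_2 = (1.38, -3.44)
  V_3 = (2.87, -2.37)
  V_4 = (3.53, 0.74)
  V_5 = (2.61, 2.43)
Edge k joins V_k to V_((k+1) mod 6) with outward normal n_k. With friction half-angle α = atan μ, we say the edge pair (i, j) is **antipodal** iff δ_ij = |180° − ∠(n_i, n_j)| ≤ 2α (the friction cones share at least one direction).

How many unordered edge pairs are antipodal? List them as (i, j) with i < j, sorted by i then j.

α = atan 0.3 = 16.70°;  2α = 33.40°
n_0 = (-0.9915, +0.1303)
n_1 = (-0.2223, -0.9750)
n_2 = (+0.5833, -0.8123)
n_3 = (+0.9782, -0.2076)
n_4 = (+0.8783, +0.4781)
n_5 = (+0.1974, +0.9803)
  (0,1): δ = 95.36°  ·
  (0,2): δ = 46.83°  ·
  (0,3): δ = 4.50°  ✓
  (0,4): δ = 36.05°  ·
  (0,5): δ = 86.10°  ·
  (1,2): δ = 131.47°  ·
  (1,3): δ = 89.14°  ·
  (1,4): δ = 48.59°  ·
  (1,5): δ = 1.46°  ✓
  (2,3): δ = 137.66°  ·
  (2,4): δ = 97.12°  ·
  (2,5): δ = 47.07°  ·
  (3,4): δ = 139.46°  ·
  (3,5): δ = 89.40°  ·
  (4,5): δ = 129.95°  ·
antipodal pairs: 2

count = 2; pairs: (0,3), (1,5)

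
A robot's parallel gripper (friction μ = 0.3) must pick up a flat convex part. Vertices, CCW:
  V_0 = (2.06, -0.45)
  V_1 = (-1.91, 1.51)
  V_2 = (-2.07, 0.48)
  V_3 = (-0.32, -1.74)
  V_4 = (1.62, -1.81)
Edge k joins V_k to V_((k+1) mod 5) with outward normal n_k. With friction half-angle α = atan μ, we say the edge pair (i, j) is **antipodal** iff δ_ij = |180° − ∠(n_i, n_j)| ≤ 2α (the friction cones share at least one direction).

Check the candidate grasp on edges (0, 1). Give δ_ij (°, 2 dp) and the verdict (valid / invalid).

δ = 72.55°, invalid

α = atan 0.3 = 16.70°;  2α = 33.40°
edge 0: e_0 = (-3.97, +1.96);  n_0 = (+0.4427, +0.8967)
edge 1: e_1 = (-0.16, -1.03);  n_1 = (-0.9881, +0.1535)
∠(n_0, n_1) = 107.45°
δ = |180° − 107.45°| = 72.55°
72.55° > 2α = 33.40°  →  invalid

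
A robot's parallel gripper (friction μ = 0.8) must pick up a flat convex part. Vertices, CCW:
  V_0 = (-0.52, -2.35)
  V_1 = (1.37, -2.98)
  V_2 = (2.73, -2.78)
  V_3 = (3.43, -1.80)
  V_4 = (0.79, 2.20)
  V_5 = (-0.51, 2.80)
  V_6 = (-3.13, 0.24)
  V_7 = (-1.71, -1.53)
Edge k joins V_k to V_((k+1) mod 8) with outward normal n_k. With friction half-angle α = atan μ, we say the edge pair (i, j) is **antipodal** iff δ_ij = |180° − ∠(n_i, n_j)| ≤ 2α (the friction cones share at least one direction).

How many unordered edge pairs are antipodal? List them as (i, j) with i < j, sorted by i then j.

α = atan 0.8 = 38.66°;  2α = 77.32°
n_0 = (-0.3162, -0.9487)
n_1 = (+0.1455, -0.9894)
n_2 = (+0.8137, -0.5812)
n_3 = (+0.8346, +0.5508)
n_4 = (+0.4191, +0.9080)
n_5 = (-0.6989, +0.7152)
n_6 = (-0.7800, -0.6258)
n_7 = (-0.5674, -0.8234)
  (0,1): δ = 153.20°  ·
  (0,2): δ = 107.10°  ·
  (0,3): δ = 38.14°  ✓
  (0,4): δ = 6.34°  ✓
  (0,5): δ = 62.77°  ✓
  (0,6): δ = 147.17°  ·
  (0,7): δ = 163.87°  ·
  (1,2): δ = 133.90°  ·
  (1,3): δ = 64.94°  ✓
  (1,4): δ = 33.14°  ✓
  (1,5): δ = 35.97°  ✓
  (1,6): δ = 120.37°  ·
  (1,7): δ = 137.06°  ·
  (2,3): δ = 111.04°  ·
  (2,4): δ = 79.24°  ·
  (2,5): δ = 10.13°  ✓
  (2,6): δ = 74.28°  ✓
  (2,7): δ = 90.97°  ·
  (3,4): δ = 148.20°  ·
  (3,5): δ = 79.09°  ·
  (3,6): δ = 5.31°  ✓
  (3,7): δ = 22.01°  ✓
  (4,5): δ = 110.89°  ·
  (4,6): δ = 26.49°  ✓
  (4,7): δ = 9.79°  ✓
  (5,6): δ = 95.60°  ·
  (5,7): δ = 78.91°  ·
  (6,7): δ = 163.31°  ·
antipodal pairs: 12

count = 12; pairs: (0,3), (0,4), (0,5), (1,3), (1,4), (1,5), (2,5), (2,6), (3,6), (3,7), (4,6), (4,7)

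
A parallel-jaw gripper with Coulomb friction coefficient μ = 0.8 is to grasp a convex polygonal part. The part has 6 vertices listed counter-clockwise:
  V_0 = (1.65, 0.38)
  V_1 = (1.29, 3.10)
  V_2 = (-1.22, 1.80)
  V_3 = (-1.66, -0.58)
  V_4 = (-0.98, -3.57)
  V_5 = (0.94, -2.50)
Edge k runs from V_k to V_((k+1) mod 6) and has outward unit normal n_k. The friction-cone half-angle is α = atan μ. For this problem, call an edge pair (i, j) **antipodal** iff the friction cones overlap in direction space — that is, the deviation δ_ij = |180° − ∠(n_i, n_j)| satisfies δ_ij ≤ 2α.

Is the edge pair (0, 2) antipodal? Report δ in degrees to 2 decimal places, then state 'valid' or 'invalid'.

δ = 18.01°, valid

α = atan 0.8 = 38.66°;  2α = 77.32°
edge 0: e_0 = (-0.36, +2.72);  n_0 = (+0.9914, +0.1312)
edge 2: e_2 = (-0.44, -2.38);  n_2 = (-0.9833, +0.1818)
∠(n_0, n_2) = 161.99°
δ = |180° − 161.99°| = 18.01°
18.01° ≤ 2α = 77.32°  →  valid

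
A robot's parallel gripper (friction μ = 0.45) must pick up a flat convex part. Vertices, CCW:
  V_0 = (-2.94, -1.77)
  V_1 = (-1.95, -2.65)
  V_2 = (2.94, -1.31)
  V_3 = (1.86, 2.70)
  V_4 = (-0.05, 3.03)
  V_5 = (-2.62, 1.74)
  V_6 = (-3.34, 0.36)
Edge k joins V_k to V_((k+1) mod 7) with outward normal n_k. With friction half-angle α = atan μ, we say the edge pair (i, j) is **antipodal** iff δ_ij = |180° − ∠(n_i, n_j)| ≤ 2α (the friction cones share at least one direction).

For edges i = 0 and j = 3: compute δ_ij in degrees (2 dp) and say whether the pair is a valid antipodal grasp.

δ = 31.83°, valid

α = atan 0.45 = 24.23°;  2α = 48.46°
edge 0: e_0 = (+0.99, -0.88);  n_0 = (-0.6644, -0.7474)
edge 3: e_3 = (-1.91, +0.33);  n_3 = (+0.1703, +0.9854)
∠(n_0, n_3) = 148.17°
δ = |180° − 148.17°| = 31.83°
31.83° ≤ 2α = 48.46°  →  valid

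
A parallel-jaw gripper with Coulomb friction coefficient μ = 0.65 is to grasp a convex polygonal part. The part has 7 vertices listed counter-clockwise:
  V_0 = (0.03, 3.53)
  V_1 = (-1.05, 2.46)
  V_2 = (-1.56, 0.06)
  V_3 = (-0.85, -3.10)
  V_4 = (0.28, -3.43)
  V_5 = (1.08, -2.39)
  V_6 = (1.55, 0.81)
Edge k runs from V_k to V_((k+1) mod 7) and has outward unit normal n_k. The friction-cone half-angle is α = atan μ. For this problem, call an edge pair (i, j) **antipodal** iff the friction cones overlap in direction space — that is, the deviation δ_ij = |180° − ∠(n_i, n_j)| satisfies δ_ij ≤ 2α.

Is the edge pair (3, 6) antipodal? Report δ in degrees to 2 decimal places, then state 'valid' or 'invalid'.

δ = 44.52°, valid

α = atan 0.65 = 33.02°;  2α = 66.05°
edge 3: e_3 = (+1.13, -0.33);  n_3 = (-0.2803, -0.9599)
edge 6: e_6 = (-1.52, +2.72);  n_6 = (+0.8729, +0.4878)
∠(n_3, n_6) = 135.48°
δ = |180° − 135.48°| = 44.52°
44.52° ≤ 2α = 66.05°  →  valid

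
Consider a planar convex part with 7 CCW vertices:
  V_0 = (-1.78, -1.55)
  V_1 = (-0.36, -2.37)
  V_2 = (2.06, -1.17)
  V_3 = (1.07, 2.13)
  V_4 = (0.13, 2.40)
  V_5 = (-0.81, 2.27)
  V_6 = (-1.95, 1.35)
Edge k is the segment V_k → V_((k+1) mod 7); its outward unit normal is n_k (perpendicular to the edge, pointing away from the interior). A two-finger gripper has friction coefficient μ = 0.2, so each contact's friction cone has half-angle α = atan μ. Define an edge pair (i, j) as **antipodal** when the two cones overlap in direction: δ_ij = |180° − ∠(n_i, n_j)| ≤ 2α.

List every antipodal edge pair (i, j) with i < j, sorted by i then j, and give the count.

α = atan 0.2 = 11.31°;  2α = 22.62°
n_0 = (-0.5001, -0.8660)
n_1 = (+0.4442, -0.8959)
n_2 = (+0.9578, +0.2873)
n_3 = (+0.2761, +0.9611)
n_4 = (-0.1370, +0.9906)
n_5 = (-0.6280, +0.7782)
n_6 = (-0.9983, -0.0585)
  (0,1): δ = 123.62°  ·
  (0,2): δ = 43.30°  ·
  (0,3): δ = 13.98°  ✓
  (0,4): δ = 37.88°  ·
  (0,5): δ = 68.91°  ·
  (0,6): δ = 123.36°  ·
  (1,2): δ = 99.68°  ·
  (1,3): δ = 42.40°  ·
  (1,4): δ = 18.50°  ✓
  (1,5): δ = 12.53°  ✓
  (1,6): δ = 66.98°  ·
  (2,3): δ = 122.73°  ·
  (2,4): δ = 98.83°  ·
  (2,5): δ = 67.80°  ·
  (2,6): δ = 13.34°  ✓
  (3,4): δ = 156.10°  ·
  (3,5): δ = 125.07°  ·
  (3,6): δ = 70.62°  ·
  (4,5): δ = 148.97°  ·
  (4,6): δ = 94.52°  ·
  (5,6): δ = 125.55°  ·
antipodal pairs: 4

count = 4; pairs: (0,3), (1,4), (1,5), (2,6)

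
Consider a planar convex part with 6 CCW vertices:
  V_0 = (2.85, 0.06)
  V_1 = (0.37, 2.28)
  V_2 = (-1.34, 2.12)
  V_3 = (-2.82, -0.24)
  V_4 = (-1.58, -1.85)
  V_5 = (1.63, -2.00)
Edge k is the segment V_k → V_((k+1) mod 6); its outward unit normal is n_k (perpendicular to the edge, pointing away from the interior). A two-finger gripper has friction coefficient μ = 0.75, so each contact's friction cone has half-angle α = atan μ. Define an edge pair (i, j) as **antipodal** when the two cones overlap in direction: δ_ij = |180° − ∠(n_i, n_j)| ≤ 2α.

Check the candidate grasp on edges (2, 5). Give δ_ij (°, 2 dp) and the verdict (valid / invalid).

δ = 1.46°, valid

α = atan 0.75 = 36.87°;  2α = 73.74°
edge 2: e_2 = (-1.48, -2.36);  n_2 = (-0.8472, +0.5313)
edge 5: e_5 = (+1.22, +2.06);  n_5 = (+0.8604, -0.5096)
∠(n_2, n_5) = 178.54°
δ = |180° − 178.54°| = 1.46°
1.46° ≤ 2α = 73.74°  →  valid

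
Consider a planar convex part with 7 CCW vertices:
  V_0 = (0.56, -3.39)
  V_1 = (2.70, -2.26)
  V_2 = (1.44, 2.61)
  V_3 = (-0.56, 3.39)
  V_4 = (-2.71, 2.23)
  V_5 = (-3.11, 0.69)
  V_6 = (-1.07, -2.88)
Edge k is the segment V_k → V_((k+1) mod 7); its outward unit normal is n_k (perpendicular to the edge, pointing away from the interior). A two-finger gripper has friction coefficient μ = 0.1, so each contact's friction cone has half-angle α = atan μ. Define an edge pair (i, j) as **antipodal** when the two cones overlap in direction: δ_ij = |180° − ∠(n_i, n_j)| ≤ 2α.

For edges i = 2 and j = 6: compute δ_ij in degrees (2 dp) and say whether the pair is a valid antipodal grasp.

α = atan 0.1 = 5.71°;  2α = 11.42°
edge 2: e_2 = (-2.00, +0.78);  n_2 = (+0.3633, +0.9317)
edge 6: e_6 = (+1.63, -0.51);  n_6 = (-0.2986, -0.9544)
∠(n_2, n_6) = 176.07°
δ = |180° − 176.07°| = 3.93°
3.93° ≤ 2α = 11.42°  →  valid

δ = 3.93°, valid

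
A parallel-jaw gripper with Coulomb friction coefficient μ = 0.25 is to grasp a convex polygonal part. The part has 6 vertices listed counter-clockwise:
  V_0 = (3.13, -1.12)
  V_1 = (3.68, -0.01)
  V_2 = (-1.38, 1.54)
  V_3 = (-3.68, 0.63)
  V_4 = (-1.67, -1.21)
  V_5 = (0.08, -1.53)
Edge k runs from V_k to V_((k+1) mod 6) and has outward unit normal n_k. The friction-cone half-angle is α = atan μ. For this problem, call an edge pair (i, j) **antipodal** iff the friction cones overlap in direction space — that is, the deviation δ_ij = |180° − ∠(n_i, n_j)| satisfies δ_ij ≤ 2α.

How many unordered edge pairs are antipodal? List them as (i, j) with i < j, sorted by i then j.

α = atan 0.25 = 14.04°;  2α = 28.07°
n_0 = (+0.8960, -0.4440)
n_1 = (+0.2929, +0.9561)
n_2 = (-0.3679, +0.9299)
n_3 = (-0.6752, -0.7376)
n_4 = (-0.1799, -0.9837)
n_5 = (+0.1332, -0.9911)
  (0,1): δ = 80.67°  ·
  (0,2): δ = 42.06°  ·
  (0,3): δ = 73.89°  ·
  (0,4): δ = 106.00°  ·
  (0,5): δ = 124.01°  ·
  (1,2): δ = 141.38°  ·
  (1,3): δ = 25.44°  ✓
  (1,4): δ = 6.67°  ✓
  (1,5): δ = 24.69°  ✓
  (2,3): δ = 64.06°  ·
  (2,4): δ = 31.95°  ·
  (2,5): δ = 13.93°  ✓
  (3,4): δ = 147.89°  ·
  (3,5): δ = 129.87°  ·
  (4,5): δ = 161.98°  ·
antipodal pairs: 4

count = 4; pairs: (1,3), (1,4), (1,5), (2,5)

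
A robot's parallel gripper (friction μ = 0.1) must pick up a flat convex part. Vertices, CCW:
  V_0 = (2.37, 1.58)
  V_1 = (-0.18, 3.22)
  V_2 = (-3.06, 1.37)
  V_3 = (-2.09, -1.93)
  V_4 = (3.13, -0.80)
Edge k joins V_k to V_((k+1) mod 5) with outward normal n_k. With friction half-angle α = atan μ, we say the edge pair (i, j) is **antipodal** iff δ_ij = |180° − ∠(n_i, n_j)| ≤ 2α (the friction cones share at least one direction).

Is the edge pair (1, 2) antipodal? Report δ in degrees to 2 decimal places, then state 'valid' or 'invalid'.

δ = 106.33°, invalid

α = atan 0.1 = 5.71°;  2α = 11.42°
edge 1: e_1 = (-2.88, -1.85);  n_1 = (-0.5405, +0.8414)
edge 2: e_2 = (+0.97, -3.30);  n_2 = (-0.9594, -0.2820)
∠(n_1, n_2) = 73.67°
δ = |180° − 73.67°| = 106.33°
106.33° > 2α = 11.42°  →  invalid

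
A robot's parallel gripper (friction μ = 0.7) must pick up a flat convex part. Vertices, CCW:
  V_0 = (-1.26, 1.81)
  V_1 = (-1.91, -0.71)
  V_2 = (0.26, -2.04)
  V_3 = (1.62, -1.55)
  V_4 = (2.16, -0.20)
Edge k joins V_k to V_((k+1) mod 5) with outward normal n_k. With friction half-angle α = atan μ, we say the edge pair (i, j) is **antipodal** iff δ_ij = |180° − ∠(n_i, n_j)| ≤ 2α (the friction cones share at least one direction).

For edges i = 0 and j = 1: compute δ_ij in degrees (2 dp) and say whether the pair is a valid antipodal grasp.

δ = 107.04°, invalid

α = atan 0.7 = 34.99°;  2α = 69.98°
edge 0: e_0 = (-0.65, -2.52);  n_0 = (-0.9683, +0.2498)
edge 1: e_1 = (+2.17, -1.33);  n_1 = (-0.5226, -0.8526)
∠(n_0, n_1) = 72.96°
δ = |180° − 72.96°| = 107.04°
107.04° > 2α = 69.98°  →  invalid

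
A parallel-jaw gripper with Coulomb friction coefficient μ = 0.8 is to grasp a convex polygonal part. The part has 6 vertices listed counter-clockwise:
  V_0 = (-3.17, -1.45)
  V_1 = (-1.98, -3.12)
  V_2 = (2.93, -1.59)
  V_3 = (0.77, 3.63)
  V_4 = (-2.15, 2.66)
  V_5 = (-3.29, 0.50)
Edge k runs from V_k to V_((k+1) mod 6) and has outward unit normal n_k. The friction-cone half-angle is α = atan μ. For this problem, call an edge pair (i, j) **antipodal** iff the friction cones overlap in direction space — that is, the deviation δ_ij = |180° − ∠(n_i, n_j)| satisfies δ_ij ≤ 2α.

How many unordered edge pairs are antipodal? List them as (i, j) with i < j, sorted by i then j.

α = atan 0.8 = 38.66°;  2α = 77.32°
n_0 = (-0.8144, -0.5803)
n_1 = (+0.2975, -0.9547)
n_2 = (+0.9240, +0.3824)
n_3 = (-0.3153, +0.9490)
n_4 = (-0.8844, +0.4668)
n_5 = (-0.9981, -0.0614)
  (0,1): δ = 108.17°  ·
  (0,2): δ = 12.99°  ✓
  (0,3): δ = 72.90°  ✓
  (0,4): δ = 116.70°  ·
  (0,5): δ = 148.05°  ·
  (1,2): δ = 84.83°  ·
  (1,3): δ = 1.07°  ✓
  (1,4): δ = 44.87°  ✓
  (1,5): δ = 76.21°  ✓
  (2,3): δ = 94.10°  ·
  (2,4): δ = 50.30°  ✓
  (2,5): δ = 18.96°  ✓
  (3,4): δ = 136.20°  ·
  (3,5): δ = 104.85°  ·
  (4,5): δ = 148.65°  ·
antipodal pairs: 7

count = 7; pairs: (0,2), (0,3), (1,3), (1,4), (1,5), (2,4), (2,5)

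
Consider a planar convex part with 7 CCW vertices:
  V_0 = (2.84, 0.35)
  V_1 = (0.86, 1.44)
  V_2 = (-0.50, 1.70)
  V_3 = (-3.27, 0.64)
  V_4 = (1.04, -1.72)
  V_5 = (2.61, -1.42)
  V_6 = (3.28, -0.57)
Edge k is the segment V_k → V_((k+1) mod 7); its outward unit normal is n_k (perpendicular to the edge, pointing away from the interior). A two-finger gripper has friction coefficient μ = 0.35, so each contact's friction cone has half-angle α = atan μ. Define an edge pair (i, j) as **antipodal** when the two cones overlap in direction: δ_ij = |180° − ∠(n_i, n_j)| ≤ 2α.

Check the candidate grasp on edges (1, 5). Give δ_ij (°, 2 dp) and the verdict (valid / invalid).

α = atan 0.35 = 19.29°;  2α = 38.58°
edge 1: e_1 = (-1.36, +0.26);  n_1 = (+0.1878, +0.9822)
edge 5: e_5 = (+0.67, +0.85);  n_5 = (+0.7854, -0.6190)
∠(n_1, n_5) = 117.42°
δ = |180° − 117.42°| = 62.58°
62.58° > 2α = 38.58°  →  invalid

δ = 62.58°, invalid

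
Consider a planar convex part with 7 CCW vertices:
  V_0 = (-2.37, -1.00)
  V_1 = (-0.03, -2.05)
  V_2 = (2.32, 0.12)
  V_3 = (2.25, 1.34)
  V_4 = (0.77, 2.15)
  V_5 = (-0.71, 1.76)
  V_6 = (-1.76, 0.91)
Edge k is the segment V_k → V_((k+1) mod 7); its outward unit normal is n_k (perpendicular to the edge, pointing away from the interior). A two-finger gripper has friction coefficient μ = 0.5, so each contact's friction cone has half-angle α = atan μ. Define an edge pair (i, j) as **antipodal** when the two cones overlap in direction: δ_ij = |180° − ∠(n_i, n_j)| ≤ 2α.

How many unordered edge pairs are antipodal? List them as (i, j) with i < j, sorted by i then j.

α = atan 0.5 = 26.57°;  2α = 53.13°
n_0 = (-0.4094, -0.9124)
n_1 = (+0.6784, -0.7347)
n_2 = (+0.9984, +0.0573)
n_3 = (+0.4801, +0.8772)
n_4 = (-0.2548, +0.9670)
n_5 = (-0.6292, +0.7772)
n_6 = (-0.9526, +0.3042)
  (0,1): δ = 113.11°  ·
  (0,2): δ = 62.55°  ·
  (0,3): δ = 4.53°  ✓
  (0,4): δ = 38.93°  ✓
  (0,5): δ = 63.16°  ·
  (0,6): δ = 96.45°  ·
  (1,2): δ = 129.44°  ·
  (1,3): δ = 71.41°  ·
  (1,4): δ = 27.96°  ✓
  (1,5): δ = 3.73°  ✓
  (1,6): δ = 29.57°  ✓
  (2,3): δ = 121.98°  ·
  (2,4): δ = 78.52°  ·
  (2,5): δ = 54.29°  ·
  (2,6): δ = 21.00°  ✓
  (3,4): δ = 136.55°  ·
  (3,5): δ = 112.32°  ·
  (3,6): δ = 79.02°  ·
  (4,5): δ = 155.77°  ·
  (4,6): δ = 122.47°  ·
  (5,6): δ = 146.70°  ·
antipodal pairs: 6

count = 6; pairs: (0,3), (0,4), (1,4), (1,5), (1,6), (2,6)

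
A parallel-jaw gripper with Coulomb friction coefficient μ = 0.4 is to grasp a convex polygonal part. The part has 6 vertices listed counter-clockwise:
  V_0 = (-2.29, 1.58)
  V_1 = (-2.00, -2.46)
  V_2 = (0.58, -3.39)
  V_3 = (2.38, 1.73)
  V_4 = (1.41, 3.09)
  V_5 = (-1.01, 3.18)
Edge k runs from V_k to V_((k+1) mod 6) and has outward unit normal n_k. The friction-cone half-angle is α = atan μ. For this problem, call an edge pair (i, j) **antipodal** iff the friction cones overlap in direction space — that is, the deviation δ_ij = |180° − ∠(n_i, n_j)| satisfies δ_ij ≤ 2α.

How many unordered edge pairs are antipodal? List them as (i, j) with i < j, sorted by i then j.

α = atan 0.4 = 21.80°;  2α = 43.60°
n_0 = (-0.9974, -0.0716)
n_1 = (-0.3391, -0.9407)
n_2 = (+0.9434, -0.3317)
n_3 = (+0.8141, +0.5807)
n_4 = (+0.0372, +0.9993)
n_5 = (-0.7809, +0.6247)
  (0,1): δ = 113.93°  ·
  (0,2): δ = 23.48°  ✓
  (0,3): δ = 31.39°  ✓
  (0,4): δ = 83.76°  ·
  (0,5): δ = 137.23°  ·
  (1,2): δ = 89.55°  ·
  (1,3): δ = 34.68°  ✓
  (1,4): δ = 17.69°  ✓
  (1,5): δ = 71.16°  ·
  (2,3): δ = 125.13°  ·
  (2,4): δ = 72.76°  ·
  (2,5): δ = 19.29°  ✓
  (3,4): δ = 127.63°  ·
  (3,5): δ = 74.16°  ·
  (4,5): δ = 126.53°  ·
antipodal pairs: 5

count = 5; pairs: (0,2), (0,3), (1,3), (1,4), (2,5)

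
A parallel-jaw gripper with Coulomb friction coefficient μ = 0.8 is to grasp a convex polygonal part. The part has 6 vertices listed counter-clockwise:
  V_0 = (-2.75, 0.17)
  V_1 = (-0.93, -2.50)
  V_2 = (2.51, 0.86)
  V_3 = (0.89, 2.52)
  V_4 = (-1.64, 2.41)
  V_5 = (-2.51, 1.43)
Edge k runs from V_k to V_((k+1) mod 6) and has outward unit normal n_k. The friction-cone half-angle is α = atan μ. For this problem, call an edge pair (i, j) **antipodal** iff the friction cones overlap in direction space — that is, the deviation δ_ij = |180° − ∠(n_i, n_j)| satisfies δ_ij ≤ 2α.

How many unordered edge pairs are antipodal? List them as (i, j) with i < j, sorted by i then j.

α = atan 0.8 = 38.66°;  2α = 77.32°
n_0 = (-0.8263, -0.5632)
n_1 = (+0.6987, -0.7154)
n_2 = (+0.7157, +0.6984)
n_3 = (-0.0434, +0.9991)
n_4 = (-0.7478, +0.6639)
n_5 = (-0.9823, +0.1871)
  (0,1): δ = 79.95°  ·
  (0,2): δ = 10.02°  ✓
  (0,3): δ = 58.21°  ✓
  (0,4): δ = 104.12°  ·
  (0,5): δ = 134.94°  ·
  (1,2): δ = 90.02°  ·
  (1,3): δ = 41.84°  ✓
  (1,4): δ = 4.08°  ✓
  (1,5): δ = 34.89°  ✓
  (2,3): δ = 131.81°  ·
  (2,4): δ = 85.90°  ·
  (2,5): δ = 55.09°  ✓
  (3,4): δ = 134.09°  ·
  (3,5): δ = 103.27°  ·
  (4,5): δ = 149.19°  ·
antipodal pairs: 6

count = 6; pairs: (0,2), (0,3), (1,3), (1,4), (1,5), (2,5)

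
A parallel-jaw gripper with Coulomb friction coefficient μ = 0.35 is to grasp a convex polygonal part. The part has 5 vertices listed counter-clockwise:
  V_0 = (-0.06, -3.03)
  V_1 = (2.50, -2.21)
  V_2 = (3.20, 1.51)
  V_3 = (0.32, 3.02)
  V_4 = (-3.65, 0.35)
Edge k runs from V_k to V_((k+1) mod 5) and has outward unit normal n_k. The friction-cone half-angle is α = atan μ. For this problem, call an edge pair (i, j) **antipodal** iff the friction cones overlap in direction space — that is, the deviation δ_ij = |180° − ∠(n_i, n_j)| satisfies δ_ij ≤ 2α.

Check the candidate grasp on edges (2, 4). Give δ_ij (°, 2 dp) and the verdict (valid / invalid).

α = atan 0.35 = 19.29°;  2α = 38.58°
edge 2: e_2 = (-2.88, +1.51);  n_2 = (+0.4644, +0.8857)
edge 4: e_4 = (+3.59, -3.38);  n_4 = (-0.6855, -0.7281)
∠(n_2, n_4) = 164.39°
δ = |180° − 164.39°| = 15.61°
15.61° ≤ 2α = 38.58°  →  valid

δ = 15.61°, valid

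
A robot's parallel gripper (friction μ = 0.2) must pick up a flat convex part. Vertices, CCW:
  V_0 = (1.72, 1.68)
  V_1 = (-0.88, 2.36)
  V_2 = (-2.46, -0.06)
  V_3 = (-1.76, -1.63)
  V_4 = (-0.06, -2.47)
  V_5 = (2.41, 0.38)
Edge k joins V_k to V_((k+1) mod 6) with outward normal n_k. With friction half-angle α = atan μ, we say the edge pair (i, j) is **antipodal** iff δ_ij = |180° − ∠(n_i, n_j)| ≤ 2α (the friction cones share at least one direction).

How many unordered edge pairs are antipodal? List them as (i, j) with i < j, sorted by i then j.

count = 3; pairs: (0,3), (1,4), (2,5)

α = atan 0.2 = 11.31°;  2α = 22.62°
n_0 = (+0.2530, +0.9675)
n_1 = (-0.8373, +0.5467)
n_2 = (-0.9133, -0.4072)
n_3 = (-0.4430, -0.8965)
n_4 = (+0.7557, -0.6549)
n_5 = (+0.8833, +0.4688)
  (0,1): δ = 108.48°  ·
  (0,2): δ = 51.31°  ·
  (0,3): δ = 11.64°  ✓
  (0,4): δ = 63.74°  ·
  (0,5): δ = 132.61°  ·
  (1,2): δ = 122.83°  ·
  (1,3): δ = 83.15°  ·
  (1,4): δ = 7.77°  ✓
  (1,5): δ = 61.10°  ·
  (2,3): δ = 140.32°  ·
  (2,4): δ = 64.94°  ·
  (2,5): δ = 3.93°  ✓
  (3,4): δ = 104.62°  ·
  (3,5): δ = 35.75°  ·
  (4,5): δ = 111.13°  ·
antipodal pairs: 3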